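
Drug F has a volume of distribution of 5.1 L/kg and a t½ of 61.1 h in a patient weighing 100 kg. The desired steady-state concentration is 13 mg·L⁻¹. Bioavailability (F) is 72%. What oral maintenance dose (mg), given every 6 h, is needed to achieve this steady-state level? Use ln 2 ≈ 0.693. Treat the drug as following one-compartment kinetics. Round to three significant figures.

Vd = 5.1 L/kg × 100 kg = 510.0 L
CL = ln 2 · Vd / t½ = 0.693 × 510.0 / 61.1 = 5.784 L/h
D = CL × Css × τ / F = 5.784 × 13 × 6 / 0.72 = 626.6 mg

627 mg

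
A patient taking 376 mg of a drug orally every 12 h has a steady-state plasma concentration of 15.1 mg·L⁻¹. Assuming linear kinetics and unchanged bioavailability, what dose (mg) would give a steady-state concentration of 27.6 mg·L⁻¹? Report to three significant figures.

With linear kinetics, Css is proportional to dose rate (D/τ) at fixed clearance.
D₂ = D₁ × (Css,target / Css,current) = 376 × 27.6/15.1 = 687.3 mg

687 mg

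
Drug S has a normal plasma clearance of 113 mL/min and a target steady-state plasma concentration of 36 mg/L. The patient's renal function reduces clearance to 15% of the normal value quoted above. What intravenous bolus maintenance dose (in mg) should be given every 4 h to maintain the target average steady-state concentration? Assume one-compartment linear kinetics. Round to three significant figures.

CL = 113 mL/min × 60/1000 = 6.780 L/h
Patient clearance = 0.15 × 6.780 = 1.017 L/h
At steady state, dose per interval replaces the amount cleared in that interval: D/τ = CL·Css.
D = CL × Css × τ = 1.017 × 36 × 4 = 146.4 mg

146 mg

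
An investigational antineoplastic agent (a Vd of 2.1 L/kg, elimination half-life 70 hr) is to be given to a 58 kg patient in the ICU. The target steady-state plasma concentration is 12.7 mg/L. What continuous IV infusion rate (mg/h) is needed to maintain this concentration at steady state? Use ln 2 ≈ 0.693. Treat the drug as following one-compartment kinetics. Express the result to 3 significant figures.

15.3 mg/h

Total Vd = 2.1 × 58 = 121.8 L
CL = 0.693 × Vd / t½ = 0.693 × 121.8 / 70 = 1.206 L/h
Infusion rate = CL × Css = 1.206 × 12.7 = 15.32 mg/h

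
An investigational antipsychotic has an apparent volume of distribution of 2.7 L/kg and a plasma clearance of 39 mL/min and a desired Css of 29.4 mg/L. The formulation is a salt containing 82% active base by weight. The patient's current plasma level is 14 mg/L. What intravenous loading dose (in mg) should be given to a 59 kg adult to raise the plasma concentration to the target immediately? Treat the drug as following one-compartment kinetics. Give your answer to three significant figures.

2990 mg

Vd = 2.7 L/kg × 59 kg = 159.3 L
Loading dose depends on Vd (not clearance): it fills the distribution volume.
Concentration deficit ΔC = 29.4 − 14 = 15.40 mg/L
LD = Vd × ΔC / S = 159.3 × 15.40 / 0.82 = 2992 mg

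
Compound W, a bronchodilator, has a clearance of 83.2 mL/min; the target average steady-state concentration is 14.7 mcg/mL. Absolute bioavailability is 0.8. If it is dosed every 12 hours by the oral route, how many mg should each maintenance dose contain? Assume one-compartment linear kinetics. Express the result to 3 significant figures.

Convert clearance: 83.2 mL/min × 60 min/h ÷ 1000 mL/L = 4.992 L/h
D = CL × Css × τ / F = 4.992 × 14.7 × 12 / 0.8 = 1101 mg

1100 mg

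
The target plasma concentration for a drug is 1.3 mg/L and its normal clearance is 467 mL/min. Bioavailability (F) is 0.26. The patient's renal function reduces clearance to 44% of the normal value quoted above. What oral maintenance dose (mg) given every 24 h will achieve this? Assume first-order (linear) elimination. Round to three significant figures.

1480 mg

CL = 467 mL/min × 60/1000 = 28.02 L/h
Patient clearance = 0.44 × 28.02 = 12.33 L/h
D = CL × Css × τ / F = 12.33 × 1.3 × 24 / 0.26 = 1480 mg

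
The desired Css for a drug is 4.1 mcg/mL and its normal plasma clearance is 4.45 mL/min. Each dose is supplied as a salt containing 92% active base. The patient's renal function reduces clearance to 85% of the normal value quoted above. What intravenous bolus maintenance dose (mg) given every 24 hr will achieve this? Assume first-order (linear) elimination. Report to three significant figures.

CL = 4.45 mL/min = 4.45 × 0.06 = 0.2670 L/h
Patient clearance = 0.85 × 0.2670 = 0.2270 L/h
D = CL × Css × τ / S = 0.2270 × 4.1 × 24 / 0.92 = 24.28 mg

24.3 mg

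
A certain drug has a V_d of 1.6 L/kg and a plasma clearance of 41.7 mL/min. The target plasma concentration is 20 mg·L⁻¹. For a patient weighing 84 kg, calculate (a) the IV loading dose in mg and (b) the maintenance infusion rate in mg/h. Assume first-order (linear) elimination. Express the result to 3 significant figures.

Vd(total) = 84 kg × 1.6 L/kg = 134.4 L
Loading dose = Vd × C = 134.4 × 20 = 2688 mg
CL = 41.7 mL/min × 60/1000 = 2.502 L/h
Maintenance infusion rate = CL × Css = 2.502 × 20 = 50.04 mg/h

(a) 2690 mg; (b) 50.0 mg/h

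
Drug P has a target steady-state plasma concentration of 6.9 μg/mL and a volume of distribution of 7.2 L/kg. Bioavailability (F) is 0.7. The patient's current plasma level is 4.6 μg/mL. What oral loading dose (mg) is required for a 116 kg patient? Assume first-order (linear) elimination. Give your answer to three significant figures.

2740 mg

Total Vd = 7.2 × 116 = 835.2 L
The loading dose fills Vd to the target concentration.
Concentration deficit ΔC = 6.9 − 4.6 = 2.300 mg/L
LD = Vd × ΔC / F = 835.2 × 2.300 / 0.7 = 2744 mg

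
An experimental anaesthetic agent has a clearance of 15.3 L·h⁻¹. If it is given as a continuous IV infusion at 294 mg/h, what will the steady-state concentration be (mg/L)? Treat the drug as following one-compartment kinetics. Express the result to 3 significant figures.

Css = rate / CL = 294 / 15.30 = 19.22 mg/L

19.2 mg/L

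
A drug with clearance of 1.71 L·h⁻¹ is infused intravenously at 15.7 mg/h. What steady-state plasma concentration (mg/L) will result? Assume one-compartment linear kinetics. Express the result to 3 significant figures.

Css = rate / CL = 15.7 / 1.710 = 9.181 mg/L

9.18 mg/L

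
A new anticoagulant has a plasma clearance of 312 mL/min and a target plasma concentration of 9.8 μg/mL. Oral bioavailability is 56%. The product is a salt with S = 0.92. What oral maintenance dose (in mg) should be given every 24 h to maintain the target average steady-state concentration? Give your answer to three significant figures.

8550 mg

Convert clearance: 312 mL/min × 60 min/h ÷ 1000 mL/L = 18.72 L/h
D = CL × Css × τ / F / S = 18.72 × 9.8 × 24 / 0.56 / 0.92 = 8546 mg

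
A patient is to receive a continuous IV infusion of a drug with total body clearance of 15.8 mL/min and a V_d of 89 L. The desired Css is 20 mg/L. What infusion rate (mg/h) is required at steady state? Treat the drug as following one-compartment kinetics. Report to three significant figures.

19.0 mg/h

CL = 15.8 mL/min = 15.8 × 0.06 = 0.9480 L/h
At steady state, infusion rate equals elimination rate: rate in = CL × Css.
Infusion rate = CL · Css = 0.9480 L/h × 20 mg/L = 18.96 mg/h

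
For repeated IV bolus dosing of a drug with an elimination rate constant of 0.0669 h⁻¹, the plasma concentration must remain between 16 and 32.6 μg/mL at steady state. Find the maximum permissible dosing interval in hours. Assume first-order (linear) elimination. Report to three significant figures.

10.6 h

Between IV bolus doses, concentration decays as C = C₀·e^(−kτ), so C_peak/C_trough = e^(kτ).
τ_max = ln(C_peak/C_trough) / k = ln(32.6/16) / 0.06690 = 0.7117 / 0.06690 = 10.64 h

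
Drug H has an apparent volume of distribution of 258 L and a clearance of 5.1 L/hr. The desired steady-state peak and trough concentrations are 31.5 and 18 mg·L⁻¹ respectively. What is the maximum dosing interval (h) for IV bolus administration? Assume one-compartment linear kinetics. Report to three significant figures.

k = CL / Vd = 5.100 / 258.0 = 0.01977 h⁻¹
Between IV bolus doses, concentration decays as C = C₀·e^(−kτ), so C_peak/C_trough = e^(kτ).
τ_max = ln(C_peak/C_trough) / k = ln(31.5/18) / 0.01977 = 0.5596 / 0.01977 = 28.31 h

28.3 h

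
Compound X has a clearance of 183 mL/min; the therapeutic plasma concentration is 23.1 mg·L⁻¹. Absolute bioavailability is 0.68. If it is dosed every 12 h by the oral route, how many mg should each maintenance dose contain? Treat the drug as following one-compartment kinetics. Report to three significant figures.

4480 mg

CL = 183 mL/min × 60/1000 = 10.98 L/h
At steady state, dose per interval replaces the amount cleared in that interval: F·D/τ = CL·Css.
D = CL × Css × τ / F = 10.98 × 23.1 × 12 / 0.68 = 4476 mg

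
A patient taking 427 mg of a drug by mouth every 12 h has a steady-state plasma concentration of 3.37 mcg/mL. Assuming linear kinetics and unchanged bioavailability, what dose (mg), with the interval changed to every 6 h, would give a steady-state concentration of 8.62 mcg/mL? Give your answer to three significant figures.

546 mg

With linear kinetics, Css is proportional to dose rate (D/τ) at fixed clearance.
D₂ = D₁ × (Css,target / Css,current) × (τ₂/τ₁) = 427 × (8.62/3.37) × (6/12) = 546.1 mg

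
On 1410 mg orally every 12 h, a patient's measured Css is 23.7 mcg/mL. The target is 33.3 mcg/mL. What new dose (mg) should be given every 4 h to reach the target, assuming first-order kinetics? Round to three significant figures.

With linear kinetics, Css is proportional to dose rate (D/τ) at fixed clearance.
D₂ = D₁ × (Css,target / Css,current) × (τ₂/τ₁) = 1410 × (33.3/23.7) × (4/12) = 660.4 mg

660 mg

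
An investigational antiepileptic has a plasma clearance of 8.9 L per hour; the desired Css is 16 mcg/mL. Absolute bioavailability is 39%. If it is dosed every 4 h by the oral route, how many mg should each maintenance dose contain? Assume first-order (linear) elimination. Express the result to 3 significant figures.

D = CL × Css × τ / F = 8.900 × 16 × 4 / 0.39 = 1461 mg

1460 mg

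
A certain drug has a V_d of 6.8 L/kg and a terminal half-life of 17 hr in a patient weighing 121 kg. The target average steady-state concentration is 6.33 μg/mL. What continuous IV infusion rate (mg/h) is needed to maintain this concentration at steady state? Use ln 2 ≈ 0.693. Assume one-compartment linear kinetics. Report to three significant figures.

212 mg/h

Vd = 6.8 L/kg × 121 kg = 822.8 L
CL = ln 2 · Vd / t½ = 0.693 × 822.8 / 17 = 33.54 L/h
Infusion rate = CL × Css = 33.54 × 6.33 = 212.3 mg/h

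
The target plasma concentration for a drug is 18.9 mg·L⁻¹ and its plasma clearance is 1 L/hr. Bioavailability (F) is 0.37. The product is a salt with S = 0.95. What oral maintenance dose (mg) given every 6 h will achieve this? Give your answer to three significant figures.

D = CL × Css × τ / F / S = 1.000 × 18.9 × 6 / 0.37 / 0.95 = 322.6 mg

323 mg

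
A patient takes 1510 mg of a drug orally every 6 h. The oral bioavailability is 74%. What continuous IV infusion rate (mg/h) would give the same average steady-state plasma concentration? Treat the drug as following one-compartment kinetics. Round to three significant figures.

Equivalent systemic input: infusion rate = F·D/τ.
Rate = 0.74 × 1510 / 6 = 186.2 mg/h

186 mg/h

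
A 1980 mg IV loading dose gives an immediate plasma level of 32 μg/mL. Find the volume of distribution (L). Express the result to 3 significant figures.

Immediately after an IV bolus, C₀ = Dose / Vd, so Vd = Dose / C₀.
Vd = 1980 / 32 = 61.88 L

61.9 L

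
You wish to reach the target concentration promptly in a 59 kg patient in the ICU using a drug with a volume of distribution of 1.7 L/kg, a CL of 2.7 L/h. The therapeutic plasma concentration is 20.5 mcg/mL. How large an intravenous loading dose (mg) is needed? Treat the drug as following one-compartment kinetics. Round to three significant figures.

2060 mg

Vd = 1.7 L/kg × 59 kg = 100.3 L
LD = Vd × C = 100.3 × 20.50 = 2056 mg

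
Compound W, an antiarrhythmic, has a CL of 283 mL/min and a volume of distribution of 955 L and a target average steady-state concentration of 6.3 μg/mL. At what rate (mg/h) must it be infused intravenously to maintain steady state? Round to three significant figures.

107 mg/h

CL = 283 mL/min × 60/1000 = 16.98 L/h
Rate = CL × Css = 16.98 × 6.3 = 107.0 mg/h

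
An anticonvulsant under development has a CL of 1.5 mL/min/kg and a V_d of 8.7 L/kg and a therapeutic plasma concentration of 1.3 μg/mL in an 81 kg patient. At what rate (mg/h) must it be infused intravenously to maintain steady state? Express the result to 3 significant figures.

CL = 1.5 mL/min/kg × 81 kg = 121.5 mL/min = 121.5 × 60/1000 = 7.290 L/h
R₀ = 7.290 × 1.3 = 9.477 mg/h

9.48 mg/h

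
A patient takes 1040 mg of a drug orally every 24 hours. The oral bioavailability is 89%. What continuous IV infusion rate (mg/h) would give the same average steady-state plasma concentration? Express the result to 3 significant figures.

Equivalent systemic input: infusion rate = F·D/τ.
Rate = 0.89 × 1040 / 24 = 38.57 mg/h

38.6 mg/h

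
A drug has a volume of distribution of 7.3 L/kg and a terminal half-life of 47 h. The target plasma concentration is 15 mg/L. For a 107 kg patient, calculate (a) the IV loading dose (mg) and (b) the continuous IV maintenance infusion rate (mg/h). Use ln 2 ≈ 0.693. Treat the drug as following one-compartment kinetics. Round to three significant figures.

(a) 11700 mg; (b) 173 mg/h

Vd = 7.3 L/kg × 107 kg = 781.1 L
LD = Vd × C = 781.1 × 15 = 11720 mg
CL = 0.693 × Vd / t½ = 0.693 × 781.1 / 47 = 11.52 L/h
Infusion rate = CL × Css = 11.52 × 15 = 172.8 mg/h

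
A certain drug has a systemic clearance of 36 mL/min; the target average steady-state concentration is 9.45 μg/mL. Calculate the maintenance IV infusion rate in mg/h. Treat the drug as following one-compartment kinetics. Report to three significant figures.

20.4 mg/h

CL = 36 mL/min = 36 × 0.06 = 2.160 L/h
At steady state, infusion rate equals elimination rate: rate in = CL × Css.
Infusion rate = CL · Css = 2.160 L/h × 9.45 mg/L = 20.41 mg/h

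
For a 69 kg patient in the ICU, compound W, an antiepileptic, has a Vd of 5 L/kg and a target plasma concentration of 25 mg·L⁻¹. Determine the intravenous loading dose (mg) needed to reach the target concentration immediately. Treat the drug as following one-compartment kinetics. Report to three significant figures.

8630 mg

Total Vd = 5 × 69 = 345.0 L
LD = Vd × C = 345.0 × 25.00 = 8625 mg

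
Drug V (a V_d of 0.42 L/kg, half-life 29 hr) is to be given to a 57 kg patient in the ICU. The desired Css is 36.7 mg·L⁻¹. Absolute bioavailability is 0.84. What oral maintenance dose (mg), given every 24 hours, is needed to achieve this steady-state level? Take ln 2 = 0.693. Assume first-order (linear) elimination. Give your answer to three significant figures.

600 mg

Total Vd = 0.42 × 57 = 23.94 L
k = 0.693/29 = 0.02390 h⁻¹, so CL = k·Vd = 0.02390 × 23.94 = 0.5722 L/h
D = CL × Css × τ / F = 0.5722 × 36.7 × 24 / 0.84 = 600.0 mg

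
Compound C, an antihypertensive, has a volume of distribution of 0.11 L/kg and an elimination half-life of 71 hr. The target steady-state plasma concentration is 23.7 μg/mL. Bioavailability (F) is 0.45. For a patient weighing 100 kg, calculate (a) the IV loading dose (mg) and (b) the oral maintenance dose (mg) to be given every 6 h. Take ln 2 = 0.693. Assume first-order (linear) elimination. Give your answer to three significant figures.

Vd(total) = 100 kg × 0.11 L/kg = 11.00 L
LD = Vd × C = 11.00 × 23.7 = 260.7 mg
CL = 0.693 × Vd / t½ = 0.693 × 11.00 / 71 = 0.1074 L/h
D = CL × Css × τ / F = 0.1074 × 23.7 × 6 / 0.45 = 33.94 mg

(a) 261 mg; (b) 33.9 mg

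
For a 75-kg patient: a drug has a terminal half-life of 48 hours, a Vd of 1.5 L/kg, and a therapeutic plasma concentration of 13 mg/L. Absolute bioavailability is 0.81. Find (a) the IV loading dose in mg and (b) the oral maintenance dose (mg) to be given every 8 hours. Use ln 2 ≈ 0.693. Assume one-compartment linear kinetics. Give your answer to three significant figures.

(a) 1460 mg; (b) 209 mg

Vd(total) = 75 kg × 1.5 L/kg = 112.5 L
LD = Vd × C = 112.5 × 13 = 1463 mg
CL = 0.693 × Vd / t½ = 0.693 × 112.5 / 48 = 1.624 L/h
D = CL × Css × τ / F = 1.624 × 13 × 8 / 0.81 = 208.5 mg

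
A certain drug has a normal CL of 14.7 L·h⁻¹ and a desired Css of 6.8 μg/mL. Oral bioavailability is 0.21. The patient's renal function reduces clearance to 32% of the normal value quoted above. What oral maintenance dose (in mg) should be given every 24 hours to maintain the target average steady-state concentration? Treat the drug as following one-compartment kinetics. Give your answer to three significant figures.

3660 mg

Patient clearance = 0.32 × 14.70 = 4.704 L/h
D = CL × Css × τ / F = 4.704 × 6.8 × 24 / 0.21 = 3656 mg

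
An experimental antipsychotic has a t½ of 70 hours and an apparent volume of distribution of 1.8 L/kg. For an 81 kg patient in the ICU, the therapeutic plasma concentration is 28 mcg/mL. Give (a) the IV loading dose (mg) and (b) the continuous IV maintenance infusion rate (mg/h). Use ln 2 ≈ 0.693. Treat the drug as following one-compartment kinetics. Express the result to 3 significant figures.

Vd = 1.8 L/kg × 81 kg = 145.8 L
LD = Vd × C = 145.8 × 28 = 4082 mg
CL = 0.693 × Vd / t½ = 0.693 × 145.8 / 70 = 1.443 L/h
Infusion rate = CL × Css = 1.443 × 28 = 40.40 mg/h

(a) 4080 mg; (b) 40.4 mg/h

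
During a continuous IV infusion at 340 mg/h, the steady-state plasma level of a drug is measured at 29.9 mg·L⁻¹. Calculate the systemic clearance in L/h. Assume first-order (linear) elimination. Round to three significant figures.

At steady state, infusion rate = CL × Css, so CL = rate / Css.
CL = 340 / 29.9 = 11.37 L/h

11.4 L/h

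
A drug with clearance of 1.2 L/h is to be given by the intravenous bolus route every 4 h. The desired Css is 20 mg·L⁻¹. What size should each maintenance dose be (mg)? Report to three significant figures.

96.0 mg

D = CL × Css × τ = 1.200 × 20 × 4 = 96.00 mg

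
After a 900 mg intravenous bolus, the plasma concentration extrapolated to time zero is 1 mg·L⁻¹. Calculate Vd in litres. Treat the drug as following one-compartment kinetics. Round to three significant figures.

900 L

Immediately after an IV bolus, C₀ = Dose / Vd, so Vd = Dose / C₀.
Vd = 900 / 1 = 900.0 L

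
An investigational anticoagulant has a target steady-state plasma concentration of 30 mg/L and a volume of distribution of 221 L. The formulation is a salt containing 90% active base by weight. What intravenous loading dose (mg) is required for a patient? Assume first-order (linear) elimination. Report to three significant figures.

LD = Vd × C / S = 221.0 × 30.00 / 0.9 = 7367 mg

7370 mg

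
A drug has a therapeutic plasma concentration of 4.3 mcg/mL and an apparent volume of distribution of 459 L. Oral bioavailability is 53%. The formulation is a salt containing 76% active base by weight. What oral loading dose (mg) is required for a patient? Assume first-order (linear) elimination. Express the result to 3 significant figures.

4900 mg

The loading dose fills Vd to the target concentration.
LD = Vd × C / F / S = 459.0 × 4.300 / 0.53 / 0.76 = 4900 mg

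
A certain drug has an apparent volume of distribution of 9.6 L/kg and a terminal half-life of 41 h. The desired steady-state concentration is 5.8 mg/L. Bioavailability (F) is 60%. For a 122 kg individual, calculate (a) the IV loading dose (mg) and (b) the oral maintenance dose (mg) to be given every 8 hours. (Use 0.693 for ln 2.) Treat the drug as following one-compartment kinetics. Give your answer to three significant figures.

(a) 6790 mg; (b) 1530 mg

Vd(total) = 122 kg × 9.6 L/kg = 1171 L
LD = Vd × C = 1171 × 5.8 = 6792 mg
CL = 0.693 × Vd / t½ = 0.693 × 1171 / 41 = 19.79 L/h
D = CL × Css × τ / F = 19.79 × 5.8 × 8 / 0.6 = 1530 mg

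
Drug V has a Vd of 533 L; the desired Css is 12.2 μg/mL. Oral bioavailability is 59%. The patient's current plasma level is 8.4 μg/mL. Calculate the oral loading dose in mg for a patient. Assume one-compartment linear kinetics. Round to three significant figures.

Concentration deficit ΔC = 12.2 − 8.4 = 3.800 mg/L
LD = Vd × ΔC / F = 533.0 × 3.800 / 0.59 = 3433 mg

3430 mg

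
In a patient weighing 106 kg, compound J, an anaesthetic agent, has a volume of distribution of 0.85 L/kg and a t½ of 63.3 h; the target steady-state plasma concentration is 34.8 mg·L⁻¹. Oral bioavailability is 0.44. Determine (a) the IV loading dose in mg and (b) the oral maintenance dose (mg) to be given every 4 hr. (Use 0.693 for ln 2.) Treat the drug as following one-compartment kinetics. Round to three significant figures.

(a) 3140 mg; (b) 312 mg

Total Vd = 0.85 × 106 = 90.10 L
LD = Vd × C = 90.10 × 34.8 = 3135 mg
CL = 0.693 × Vd / t½ = 0.693 × 90.10 / 63.3 = 0.9864 L/h
D = CL × Css × τ / F = 0.9864 × 34.8 × 4 / 0.44 = 312.1 mg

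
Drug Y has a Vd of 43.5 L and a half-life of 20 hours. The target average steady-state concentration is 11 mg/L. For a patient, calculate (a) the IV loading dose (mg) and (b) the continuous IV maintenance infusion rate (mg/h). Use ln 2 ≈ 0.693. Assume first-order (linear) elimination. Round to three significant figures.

LD = Vd × C = 43.50 × 11 = 478.5 mg
CL = 0.693 × Vd / t½ = 0.693 × 43.50 / 20 = 1.507 L/h
Infusion rate = CL × Css = 1.507 × 11 = 16.58 mg/h

(a) 479 mg; (b) 16.6 mg/h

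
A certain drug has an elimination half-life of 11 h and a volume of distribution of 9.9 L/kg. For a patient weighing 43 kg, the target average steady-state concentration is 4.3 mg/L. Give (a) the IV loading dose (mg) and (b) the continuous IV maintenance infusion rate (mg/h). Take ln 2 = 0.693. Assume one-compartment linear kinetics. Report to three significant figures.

(a) 1830 mg; (b) 115 mg/h

Total Vd = 9.9 × 43 = 425.7 L
LD = Vd × C = 425.7 × 4.3 = 1831 mg
CL = 0.693 × Vd / t½ = 0.693 × 425.7 / 11 = 26.82 L/h
Infusion rate = CL × Css = 26.82 × 4.3 = 115.3 mg/h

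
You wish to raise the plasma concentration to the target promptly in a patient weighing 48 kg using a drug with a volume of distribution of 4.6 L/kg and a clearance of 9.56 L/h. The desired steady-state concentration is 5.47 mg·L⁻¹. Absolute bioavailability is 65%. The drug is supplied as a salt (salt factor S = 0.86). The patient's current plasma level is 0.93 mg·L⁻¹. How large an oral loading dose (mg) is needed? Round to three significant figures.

1790 mg

Vd = 4.6 L/kg × 48 kg = 220.8 L
The loading dose fills Vd to the target concentration; clearance is irrelevant here.
Concentration deficit ΔC = 5.47 − 0.93 = 4.540 mg/L
LD = Vd × ΔC / F / S = 220.8 × 4.540 / 0.65 / 0.86 = 1793 mg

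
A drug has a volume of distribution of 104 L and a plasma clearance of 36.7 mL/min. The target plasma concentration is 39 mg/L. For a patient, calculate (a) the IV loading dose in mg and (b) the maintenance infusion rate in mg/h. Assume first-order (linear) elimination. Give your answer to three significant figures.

(a) 4060 mg; (b) 85.9 mg/h

Loading: fill Vd to C_target → 104.0 L × 39 mg/L = 4056 mg
CL = 36.7 mL/min = 36.7 × 0.06 = 2.202 L/h
Maintenance: replace elimination → rate = CL × Css = 2.202 × 39 = 85.88 mg/h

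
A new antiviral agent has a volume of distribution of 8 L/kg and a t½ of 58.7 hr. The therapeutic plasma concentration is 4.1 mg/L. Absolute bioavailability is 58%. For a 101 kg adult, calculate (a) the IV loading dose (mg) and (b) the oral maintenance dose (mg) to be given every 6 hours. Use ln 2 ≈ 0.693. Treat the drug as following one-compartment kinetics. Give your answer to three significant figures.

Vd = 8 L/kg × 101 kg = 808.0 L
LD = Vd × C = 808.0 × 4.1 = 3313 mg
CL = 0.693 × Vd / t½ = 0.693 × 808.0 / 58.7 = 9.539 L/h
D = CL × Css × τ / F = 9.539 × 4.1 × 6 / 0.58 = 404.6 mg

(a) 3310 mg; (b) 405 mg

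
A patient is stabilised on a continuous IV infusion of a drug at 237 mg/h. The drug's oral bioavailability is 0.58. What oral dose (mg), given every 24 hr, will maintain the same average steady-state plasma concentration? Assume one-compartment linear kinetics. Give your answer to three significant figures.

9810 mg

To maintain the same Css, the systemic dosing rate must be unchanged: F·D/τ = infusion rate.
D = rate × τ / F = 237 × 24 / 0.58 = 9807 mg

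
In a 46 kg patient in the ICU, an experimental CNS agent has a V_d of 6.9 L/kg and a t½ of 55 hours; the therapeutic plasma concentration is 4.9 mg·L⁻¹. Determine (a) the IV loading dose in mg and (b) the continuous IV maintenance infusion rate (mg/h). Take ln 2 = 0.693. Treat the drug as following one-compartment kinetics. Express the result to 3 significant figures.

(a) 1560 mg; (b) 19.6 mg/h

Vd = 6.9 L/kg × 46 kg = 317.4 L
LD = Vd × C = 317.4 × 4.9 = 1555 mg
CL = 0.693 × Vd / t½ = 0.693 × 317.4 / 55 = 3.999 L/h
Infusion rate = CL × Css = 3.999 × 4.9 = 19.60 mg/h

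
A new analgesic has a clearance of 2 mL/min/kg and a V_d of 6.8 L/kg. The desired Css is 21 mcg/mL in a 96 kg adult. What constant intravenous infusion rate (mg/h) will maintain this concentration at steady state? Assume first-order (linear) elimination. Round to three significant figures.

242 mg/h

CL = 2 mL/min/kg × 96 kg = 192.0 mL/min = 192.0 × 60/1000 = 11.52 L/h
Vd does not affect the maintenance rate; only clearance governs steady-state input.
Rate = CL × Css = 11.52 × 21 = 241.9 mg/h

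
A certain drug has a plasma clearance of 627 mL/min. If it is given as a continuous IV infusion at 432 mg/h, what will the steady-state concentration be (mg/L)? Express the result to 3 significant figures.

11.5 mg/L

CL = 627 mL/min = 627 × 0.06 = 37.62 L/h
Css = rate / CL = 432 / 37.62 = 11.48 mg/L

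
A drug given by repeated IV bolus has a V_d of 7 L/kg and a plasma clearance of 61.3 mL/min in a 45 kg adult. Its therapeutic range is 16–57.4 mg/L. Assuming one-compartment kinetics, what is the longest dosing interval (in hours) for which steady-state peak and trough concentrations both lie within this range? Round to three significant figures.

109 h

Vd(total) = 45 kg × 7 L/kg = 315.0 L
Convert clearance: 61.3 mL/min × 60 min/h ÷ 1000 mL/L = 3.678 L/h
k = CL / Vd = 3.678 / 315.0 = 0.01168 h⁻¹
Between IV bolus doses, concentration decays as C = C₀·e^(−kτ), so C_peak/C_trough = e^(kτ).
τ_max = ln(C_peak/C_trough) / k = ln(57.4/16) / 0.01168 = 1.277 / 0.01168 = 109.3 h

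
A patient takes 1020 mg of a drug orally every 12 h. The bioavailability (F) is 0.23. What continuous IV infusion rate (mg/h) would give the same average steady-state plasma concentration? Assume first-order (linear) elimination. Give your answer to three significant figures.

19.6 mg/h

Equivalent systemic input: infusion rate = F·D/τ.
Rate = 0.23 × 1020 / 12 = 19.55 mg/h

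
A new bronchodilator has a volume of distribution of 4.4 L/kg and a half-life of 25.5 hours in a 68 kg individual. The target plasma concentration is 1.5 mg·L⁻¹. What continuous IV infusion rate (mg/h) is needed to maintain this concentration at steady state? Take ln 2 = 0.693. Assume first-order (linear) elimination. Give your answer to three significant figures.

Total Vd = 4.4 × 68 = 299.2 L
CL = 0.693 × Vd / t½ = 0.693 × 299.2 / 25.5 = 8.131 L/h
Infusion rate = CL × Css = 8.131 × 1.5 = 12.20 mg/h

12.2 mg/h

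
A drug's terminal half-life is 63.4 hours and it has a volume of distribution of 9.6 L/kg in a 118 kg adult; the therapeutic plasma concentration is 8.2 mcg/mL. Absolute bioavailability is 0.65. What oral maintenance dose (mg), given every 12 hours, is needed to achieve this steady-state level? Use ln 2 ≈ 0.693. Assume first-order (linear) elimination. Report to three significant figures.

Total Vd = 9.6 × 118 = 1133 L
k = 0.693/63.4 = 0.01093 h⁻¹, so CL = k·Vd = 0.01093 × 1133 = 12.38 L/h
D = CL × Css × τ / F = 12.38 × 8.2 × 12 / 0.65 = 1874 mg

1870 mg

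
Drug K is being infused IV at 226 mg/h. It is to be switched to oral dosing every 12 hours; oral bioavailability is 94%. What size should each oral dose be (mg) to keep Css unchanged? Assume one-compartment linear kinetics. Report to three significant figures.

To maintain the same Css, the systemic dosing rate must be unchanged: F·D/τ = infusion rate.
D = rate × τ / F = 226 × 12 / 0.94 = 2885 mg

2890 mg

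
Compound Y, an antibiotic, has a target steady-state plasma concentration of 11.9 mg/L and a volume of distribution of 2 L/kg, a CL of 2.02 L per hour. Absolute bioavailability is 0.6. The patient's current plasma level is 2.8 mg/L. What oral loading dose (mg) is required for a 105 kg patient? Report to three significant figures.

Total Vd = 2 × 105 = 210.0 L
Loading dose depends on Vd (not clearance): it fills the distribution volume.
Concentration deficit ΔC = 11.9 − 2.8 = 9.100 mg/L
LD = Vd × ΔC / F = 210.0 × 9.100 / 0.6 = 3185 mg

3190 mg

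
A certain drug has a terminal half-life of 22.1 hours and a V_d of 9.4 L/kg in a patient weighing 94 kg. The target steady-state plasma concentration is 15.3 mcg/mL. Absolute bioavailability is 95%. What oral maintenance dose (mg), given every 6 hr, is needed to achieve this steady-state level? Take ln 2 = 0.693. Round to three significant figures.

2680 mg

Total Vd = 9.4 × 94 = 883.6 L
CL = ln 2 · Vd / t½ = 0.693 × 883.6 / 22.1 = 27.71 L/h
D = CL × Css × τ / F = 27.71 × 15.3 × 6 / 0.95 = 2678 mg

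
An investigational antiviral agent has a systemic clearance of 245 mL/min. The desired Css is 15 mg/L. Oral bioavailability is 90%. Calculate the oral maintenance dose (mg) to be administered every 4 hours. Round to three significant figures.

CL = 245 mL/min × 60/1000 = 14.70 L/h
D = CL × Css × τ / F = 14.70 × 15 × 4 / 0.9 = 980.0 mg

980 mg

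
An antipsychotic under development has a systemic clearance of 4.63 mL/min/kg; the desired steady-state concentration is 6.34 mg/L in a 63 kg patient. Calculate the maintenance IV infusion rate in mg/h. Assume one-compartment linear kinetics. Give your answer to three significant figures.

111 mg/h

CL = 4.63 mL/min/kg × 63 kg = 291.7 mL/min = 291.7 × 60/1000 = 17.50 L/h
At steady state, infusion rate equals elimination rate: rate in = CL × Css.
Rate = CL × Css = 17.50 × 6.34 = 111.0 mg/h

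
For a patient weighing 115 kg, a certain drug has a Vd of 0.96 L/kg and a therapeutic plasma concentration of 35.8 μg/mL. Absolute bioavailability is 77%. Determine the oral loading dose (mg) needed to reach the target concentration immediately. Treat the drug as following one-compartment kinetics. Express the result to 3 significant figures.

Vd = 0.96 L/kg × 115 kg = 110.4 L
LD = Vd × C / F = 110.4 × 35.80 / 0.77 = 5133 mg

5130 mg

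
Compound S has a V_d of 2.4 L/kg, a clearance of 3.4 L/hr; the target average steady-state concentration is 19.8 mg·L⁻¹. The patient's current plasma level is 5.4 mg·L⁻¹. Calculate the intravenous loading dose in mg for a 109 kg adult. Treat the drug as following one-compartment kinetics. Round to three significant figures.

3770 mg

Total Vd = 2.4 × 109 = 261.6 L
LD is governed by Vd — clearance does not enter the loading-dose calculation.
Concentration deficit ΔC = 19.8 − 5.4 = 14.40 mg/L
LD = Vd × ΔC = 261.6 × 14.40 = 3767 mg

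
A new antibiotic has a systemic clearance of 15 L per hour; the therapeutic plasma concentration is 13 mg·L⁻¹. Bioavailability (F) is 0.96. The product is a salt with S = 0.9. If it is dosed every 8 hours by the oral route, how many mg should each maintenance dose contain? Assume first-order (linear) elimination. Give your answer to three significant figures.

At steady state, dose per interval replaces the amount cleared in that interval: F·S·D/τ = CL·Css.
D = CL × Css × τ / F / S = 15.00 × 13 × 8 / 0.96 / 0.9 = 1806 mg

1810 mg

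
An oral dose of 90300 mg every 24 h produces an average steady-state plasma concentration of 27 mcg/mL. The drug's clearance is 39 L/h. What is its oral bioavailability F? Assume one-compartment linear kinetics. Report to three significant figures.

0.280

F·D/τ = CL·Css at steady state → F = CL·Css·τ / D.
F = 39 × 27 × 24 / 90300 = 0.280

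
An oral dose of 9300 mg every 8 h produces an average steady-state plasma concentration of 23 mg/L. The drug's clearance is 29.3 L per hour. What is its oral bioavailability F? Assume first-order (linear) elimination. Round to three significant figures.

0.580

F·D/τ = CL·Css at steady state → F = CL·Css·τ / D.
F = 29.3 × 23 × 8 / 9300 = 0.580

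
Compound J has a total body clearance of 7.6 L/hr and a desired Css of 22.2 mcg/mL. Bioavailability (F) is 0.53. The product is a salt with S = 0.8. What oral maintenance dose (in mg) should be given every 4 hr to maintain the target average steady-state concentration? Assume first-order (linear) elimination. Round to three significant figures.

D = CL × Css × τ / F / S = 7.600 × 22.2 × 4 / 0.53 / 0.8 = 1592 mg

1590 mg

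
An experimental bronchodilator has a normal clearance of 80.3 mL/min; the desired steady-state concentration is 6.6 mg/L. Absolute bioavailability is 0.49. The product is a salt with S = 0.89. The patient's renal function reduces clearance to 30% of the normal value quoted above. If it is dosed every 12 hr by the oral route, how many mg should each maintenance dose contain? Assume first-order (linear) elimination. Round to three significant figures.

CL = 80.3 mL/min × 60/1000 = 4.818 L/h
Patient clearance = 0.3 × 4.818 = 1.445 L/h
D = CL × Css × τ / F / S = 1.445 × 6.6 × 12 / 0.49 / 0.89 = 262.4 mg

262 mg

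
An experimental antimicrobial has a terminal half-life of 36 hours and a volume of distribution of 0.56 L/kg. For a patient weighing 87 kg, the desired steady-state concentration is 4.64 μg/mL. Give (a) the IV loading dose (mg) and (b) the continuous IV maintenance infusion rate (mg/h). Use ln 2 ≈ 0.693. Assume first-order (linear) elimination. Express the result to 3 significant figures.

(a) 226 mg; (b) 4.35 mg/h

Vd(total) = 87 kg × 0.56 L/kg = 48.72 L
LD = Vd × C = 48.72 × 4.64 = 226.1 mg
CL = 0.693 × Vd / t½ = 0.693 × 48.72 / 36 = 0.9379 L/h
Infusion rate = CL × Css = 0.9379 × 4.64 = 4.352 mg/h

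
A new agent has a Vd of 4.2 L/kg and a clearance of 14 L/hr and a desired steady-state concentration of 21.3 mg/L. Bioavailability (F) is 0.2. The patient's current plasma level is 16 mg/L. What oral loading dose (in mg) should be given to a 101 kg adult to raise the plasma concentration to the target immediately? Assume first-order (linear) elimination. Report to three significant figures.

Vd = 4.2 L/kg × 101 kg = 424.2 L
Concentration deficit ΔC = 21.3 − 16 = 5.300 mg/L
LD = Vd × ΔC / F = 424.2 × 5.300 / 0.2 = 11240 mg

11200 mg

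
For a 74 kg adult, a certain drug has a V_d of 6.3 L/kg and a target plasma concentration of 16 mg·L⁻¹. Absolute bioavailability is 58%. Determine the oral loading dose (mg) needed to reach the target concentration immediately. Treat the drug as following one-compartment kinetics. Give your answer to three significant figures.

12900 mg

Total Vd = 6.3 × 74 = 466.2 L
LD = Vd × C / F = 466.2 × 16.00 / 0.58 = 12860 mg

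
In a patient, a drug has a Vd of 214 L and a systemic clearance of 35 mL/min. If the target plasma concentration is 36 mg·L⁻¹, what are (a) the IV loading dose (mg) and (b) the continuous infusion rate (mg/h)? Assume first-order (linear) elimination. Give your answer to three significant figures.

(a) 7700 mg; (b) 75.6 mg/h

Loading: fill Vd to C_target → 214.0 L × 36 mg/L = 7704 mg
CL = 35 mL/min × 60/1000 = 2.100 L/h
Maintenance: replace elimination → rate = CL × Css = 2.100 × 36 = 75.60 mg/h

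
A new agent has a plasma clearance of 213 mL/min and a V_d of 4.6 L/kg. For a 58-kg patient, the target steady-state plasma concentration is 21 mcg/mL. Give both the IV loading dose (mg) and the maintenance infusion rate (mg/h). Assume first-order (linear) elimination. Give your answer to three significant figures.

Vd = 4.6 L/kg × 58 kg = 266.8 L
LD = Vd · C_target = 266.8 × 21 = 5603 mg
CL = 213 mL/min × 60/1000 = 12.78 L/h
Maintenance infusion rate = CL × Css = 12.78 × 21 = 268.4 mg/h

(a) 5600 mg; (b) 268 mg/h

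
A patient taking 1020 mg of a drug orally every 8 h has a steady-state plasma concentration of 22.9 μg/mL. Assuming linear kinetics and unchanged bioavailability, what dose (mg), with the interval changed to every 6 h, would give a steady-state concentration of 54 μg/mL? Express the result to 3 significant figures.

For first-order elimination, Css ∝ F·D/(CL·τ); F and CL are unchanged, so Css ∝ D/τ.
D₂ = D₁ × (Css,target / Css,current) × (τ₂/τ₁) = 1020 × (54/22.9) × (6/8) = 1804 mg

1800 mg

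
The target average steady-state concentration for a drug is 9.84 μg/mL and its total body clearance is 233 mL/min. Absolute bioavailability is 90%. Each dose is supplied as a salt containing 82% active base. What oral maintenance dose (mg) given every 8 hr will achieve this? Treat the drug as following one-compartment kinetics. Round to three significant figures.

1490 mg

Convert clearance: 233 mL/min × 60 min/h ÷ 1000 mL/L = 13.98 L/h
D = CL × Css × τ / F / S = 13.98 × 9.84 × 8 / 0.9 / 0.82 = 1491 mg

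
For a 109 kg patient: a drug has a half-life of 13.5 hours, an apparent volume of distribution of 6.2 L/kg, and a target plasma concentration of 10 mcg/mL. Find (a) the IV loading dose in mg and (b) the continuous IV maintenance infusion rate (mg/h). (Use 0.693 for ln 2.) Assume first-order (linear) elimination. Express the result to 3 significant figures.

(a) 6760 mg; (b) 347 mg/h

Vd(total) = 109 kg × 6.2 L/kg = 675.8 L
LD = Vd × C = 675.8 × 10 = 6758 mg
CL = 0.693 × Vd / t½ = 0.693 × 675.8 / 13.5 = 34.69 L/h
Infusion rate = CL × Css = 34.69 × 10 = 346.9 mg/h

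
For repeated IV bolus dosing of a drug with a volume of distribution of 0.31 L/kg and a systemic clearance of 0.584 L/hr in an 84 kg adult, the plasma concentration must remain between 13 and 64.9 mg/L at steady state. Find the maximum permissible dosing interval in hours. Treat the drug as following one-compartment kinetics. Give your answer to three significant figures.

71.7 h

Vd(total) = 84 kg × 0.31 L/kg = 26.04 L
k = CL / Vd = 0.5840 / 26.04 = 0.02243 h⁻¹
Between IV bolus doses, concentration decays as C = C₀·e^(−kτ), so C_peak/C_trough = e^(kτ).
τ_max = ln(C_peak/C_trough) / k = ln(64.9/13) / 0.02243 = 1.608 / 0.02243 = 71.69 h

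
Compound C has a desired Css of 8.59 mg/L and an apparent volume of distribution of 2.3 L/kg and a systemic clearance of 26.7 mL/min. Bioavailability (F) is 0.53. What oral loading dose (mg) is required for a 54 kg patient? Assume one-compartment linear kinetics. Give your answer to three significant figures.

Vd = 2.3 L/kg × 54 kg = 124.2 L
LD = Vd × C / F = 124.2 × 8.590 / 0.53 = 2013 mg

2010 mg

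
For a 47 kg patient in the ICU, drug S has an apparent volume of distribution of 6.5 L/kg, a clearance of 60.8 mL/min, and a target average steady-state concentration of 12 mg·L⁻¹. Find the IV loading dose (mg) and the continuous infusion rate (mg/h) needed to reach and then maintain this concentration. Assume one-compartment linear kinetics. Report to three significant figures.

Vd(total) = 47 kg × 6.5 L/kg = 305.5 L
Loading dose = Vd × C = 305.5 × 12 = 3666 mg
CL = 60.8 mL/min × 60/1000 = 3.648 L/h
Infusion rate = 3.648 L/h × 12 mg/L = 43.78 mg/h

(a) 3670 mg; (b) 43.8 mg/h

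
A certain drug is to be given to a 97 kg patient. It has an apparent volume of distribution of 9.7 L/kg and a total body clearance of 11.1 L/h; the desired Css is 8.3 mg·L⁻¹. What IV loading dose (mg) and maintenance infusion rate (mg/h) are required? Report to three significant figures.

(a) 7810 mg; (b) 92.1 mg/h

Vd = 9.7 L/kg × 97 kg = 940.9 L
Loading: fill Vd to C_target → 940.9 L × 8.3 mg/L = 7809 mg
Maintenance: replace elimination → rate = CL × Css = 11.10 × 8.3 = 92.13 mg/h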